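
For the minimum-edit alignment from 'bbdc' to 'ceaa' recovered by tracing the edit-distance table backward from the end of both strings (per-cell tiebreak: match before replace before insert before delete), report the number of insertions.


Edit distance = 4. Backtracking from cell (4, 4) with preference match > replace > insert > delete,
then listing the resulting alignment 'bbdc' -> 'ceaa' left to right:
  Step 1: replace b->c
  Step 2: replace b->e
  Step 3: replace d->a
  Step 4: replace c->a
Total insertions: 0

0


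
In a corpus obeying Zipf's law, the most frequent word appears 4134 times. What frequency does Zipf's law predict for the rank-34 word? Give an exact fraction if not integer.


Zipf's law: freq(rank) = f1 / rank
f1 = 4134, rank = 34
freq = 4134 / 34
GCD(4134, 34) = 2
Simplified: 2067/17

2067/17


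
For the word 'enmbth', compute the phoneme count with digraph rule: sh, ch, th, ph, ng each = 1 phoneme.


Parsing 'enmbth' greedily, digraphs first:
  'e' -> vowel phoneme (phonemes so far: 1)
  'n' -> consonant phoneme (phonemes so far: 2)
  'm' -> consonant phoneme (phonemes so far: 3)
  'b' -> consonant phoneme (phonemes so far: 4)
  'th' -> digraph (1 consonant phoneme) (phonemes so far: 5)
Total phonemes: 5

5


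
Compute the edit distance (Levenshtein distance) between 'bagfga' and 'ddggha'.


Building DP table for s1='bagfga' (len 6) and s2='ddggha' (len 6):
       d  d  g  g  h  a
    0  1  2  3  4  5  6
  b 1  1  2  3  4  5  6
  a 2  2  2  3  4  5  5
  g 3  3  3  2  3  4  5
  f 4  4  4  3  3  4  5
  g 5  5  5  4  3  4  5
  a 6  6  6  5  4  4  4
Edit distance = dp[6][6] = 4

4


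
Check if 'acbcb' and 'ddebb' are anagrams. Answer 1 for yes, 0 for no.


Sort characters of 'acbcb': 'abbcc'
Sort characters of 'ddebb': 'bbdde'
Sorted forms differ -> they are NOT anagrams
Result: 0

0


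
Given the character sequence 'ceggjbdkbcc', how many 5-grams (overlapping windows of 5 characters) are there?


String 'ceggjbdkbcc' has length L = 11.
Number of overlapping n-grams = L - n + 1
Substituting: 11 - 5 + 1 = 7

7


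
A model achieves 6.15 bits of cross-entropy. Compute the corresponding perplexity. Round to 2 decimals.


Perplexity formula: PP = 2^H
H = 6.15
PP = 2^6.15
Decompose: 2^6.15 = 2^6 * 2^0.15
2^6 = 64, 2^0.15 ~ 1.1095695
PP ~ 64 * 1.1095695 = 71.0124480
Rounded to 2 decimals: 71.01

71.01


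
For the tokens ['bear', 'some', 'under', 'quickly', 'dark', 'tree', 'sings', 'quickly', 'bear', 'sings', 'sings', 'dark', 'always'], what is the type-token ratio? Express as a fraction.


Tokens: 13
Unique types: ('always', 'bear', 'dark', 'quickly', 'sings', 'some', 'tree', 'under') = 8
TTR = 8/13
Already in lowest terms.

8/13


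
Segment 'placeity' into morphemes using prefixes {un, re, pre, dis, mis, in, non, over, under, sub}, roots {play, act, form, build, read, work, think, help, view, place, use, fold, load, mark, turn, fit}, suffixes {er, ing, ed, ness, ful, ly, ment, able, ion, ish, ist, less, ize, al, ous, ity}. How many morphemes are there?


Segmenting 'placeity' against the inventory:
  'place' -> root (morpheme 1)
  'ity' -> suffix (morpheme 2)
Total morphemes: 2

2


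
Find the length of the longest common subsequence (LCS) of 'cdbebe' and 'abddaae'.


DP table for LCS of 'cdbebe' and 'abddaae':
       a  b  d  d  a  a  e
    0  0  0  0  0  0  0  0
  c 0  0  0  0  0  0  0  0
  d 0  0  0  1  1  1  1  1
  b 0  0  1  1  1  1  1  1
  e 0  0  1  1  1  1  1  2
  b 0  0  1  1  1  1  1  2
  e 0  0  1  1  1  1  1  2
LCS: 'de'
LCS length = 2

2


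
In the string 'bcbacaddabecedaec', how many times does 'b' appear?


Scanning 'bcbacaddabecedaec' for 'b':
  Position 0: 'b' -> MATCH (count: 1)
  Position 2: 'b' -> MATCH (count: 2)
  Position 9: 'b' -> MATCH (count: 3)
Total occurrences of 'b': 3

3


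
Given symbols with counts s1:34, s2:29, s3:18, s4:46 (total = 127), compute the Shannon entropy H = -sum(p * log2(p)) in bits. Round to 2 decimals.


Computing entropy H = -sum(p_i * log2(p_i)):
  s1: p = 34/127 = 0.2677, -p*log2(p) = 0.5090
  s2: p = 29/127 = 0.2283, -p*log2(p) = 0.4865
  s3: p = 18/127 = 0.1417, -p*log2(p) = 0.3995
  s4: p = 46/127 = 0.3622, -p*log2(p) = 0.5307
H = sum of terms = 1.9257
Rounded to 2 decimals: 1.93

1.93


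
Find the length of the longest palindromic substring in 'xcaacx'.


Scanning 'xcaacx' for palindromic substrings.
Substring at positions 0-5: 'xcaacx'.
Check: reverse('xcaacx') = 'xcaacx' -> palindrome confirmed.
No longer palindromic substring exists; longest length = 6

6


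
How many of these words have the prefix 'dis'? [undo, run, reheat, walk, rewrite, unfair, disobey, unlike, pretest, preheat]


Checking each word for prefix 'dis':
  'undo' -> no (count: 0)
  'run' -> no (count: 0)
  'reheat' -> no (count: 0)
  'walk' -> no (count: 0)
  'rewrite' -> no (count: 0)
  'unfair' -> no (count: 0)
  'disobey' -> YES, starts with 'dis' (count: 1)
  'unlike' -> no (count: 1)
  'pretest' -> no (count: 1)
  'preheat' -> no (count: 1)
Total with prefix 'dis': 1

1


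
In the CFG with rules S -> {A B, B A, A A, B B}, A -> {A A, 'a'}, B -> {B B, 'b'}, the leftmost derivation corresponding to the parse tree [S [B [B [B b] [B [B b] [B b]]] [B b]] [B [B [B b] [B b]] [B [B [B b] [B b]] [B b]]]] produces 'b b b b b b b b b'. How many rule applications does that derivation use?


Every bracketed nonterminal node [X ...] in the tree is produced by exactly one rule application.
Reading the tree off as a leftmost derivation:
  Step 1: S  =>  B B   (applied S -> B B)
  Step 2: B B  =>  B B B   (applied B -> B B)
  Step 3: B B B  =>  B B B B   (applied B -> B B)
  Step 4: B B B B  =>  b B B B   (applied B -> b)
  Step 5: b B B B  =>  b B B B B   (applied B -> B B)
  Step 6: b B B B B  =>  b b B B B   (applied B -> b)
  Step 7: b b B B B  =>  b b b B B   (applied B -> b)
  Step 8: b b b B B  =>  b b b b B   (applied B -> b)
  Step 9: b b b b B  =>  b b b b B B   (applied B -> B B)
  Step 10: b b b b B B  =>  b b b b B B B   (applied B -> B B)
  Step 11: b b b b B B B  =>  b b b b b B B   (applied B -> b)
  Step 12: b b b b b B B  =>  b b b b b b B   (applied B -> b)
  Step 13: b b b b b b B  =>  b b b b b b B B   (applied B -> B B)
  Step 14: b b b b b b B B  =>  b b b b b b B B B   (applied B -> B B)
  Step 15: b b b b b b B B B  =>  b b b b b b b B B   (applied B -> b)
  Step 16: b b b b b b b B B  =>  b b b b b b b b B   (applied B -> b)
  Step 17: b b b b b b b b B  =>  b b b b b b b b b   (applied B -> b)
Final yield: b b b b b b b b b
Total rewrite steps: 17

17


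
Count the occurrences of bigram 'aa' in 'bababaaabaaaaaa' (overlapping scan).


Scanning 'bababaaabaaaaaa' for bigram 'aa':
  Position 0: 'ba' -> no
  Position 1: 'ab' -> no
  Position 2: 'ba' -> no
  Position 3: 'ab' -> no
  Position 4: 'ba' -> no
  Position 5: 'aa' -> MATCH
  Position 6: 'aa' -> MATCH
  Position 7: 'ab' -> no
  Position 8: 'ba' -> no
  Position 9: 'aa' -> MATCH
  Position 10: 'aa' -> MATCH
  Position 11: 'aa' -> MATCH
  Position 12: 'aa' -> MATCH
  Position 13: 'aa' -> MATCH
Total matches: 7

7


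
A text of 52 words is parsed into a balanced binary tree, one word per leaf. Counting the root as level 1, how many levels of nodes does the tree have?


In a balanced binary tree with n leaves the deepest leaf is ceil(log2(n)) edges below the root,
so counting node levels inclusive of root and leaves gives ceil(log2(n)) + 1 levels.
log2(52) = 5.7004
ceil(5.7004) = 6
levels = 6 + 1 = 7

7


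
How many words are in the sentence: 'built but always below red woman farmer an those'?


Counting words by splitting on spaces:
  Word 1: 'built'
  Word 2: 'but'
  Word 3: 'always'
  Word 4: 'below'
  Word 5: 'red'
  Word 6: 'woman'
  Word 7: 'farmer'
  Word 8: 'an'
  Word 9: 'those'
Total words: 9

9


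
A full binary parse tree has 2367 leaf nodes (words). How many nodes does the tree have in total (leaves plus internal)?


Leaf nodes (terminals): 2367
Internal nodes = n - 1 = 2367 - 1 = 2366
Total = leaves + internal = 2367 + 2366 = 4733

4733


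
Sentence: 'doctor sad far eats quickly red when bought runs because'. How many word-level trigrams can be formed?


Word trigrams from [10] words:
  Trigram 1: (doctor sad far)
  Trigram 2: (sad far eats)
  Trigram 3: (far eats quickly)
  Trigram 4: (eats quickly red)
  Trigram 5: (quickly red when)
  Trigram 6: (red when bought)
  Trigram 7: (when bought runs)
  Trigram 8: (bought runs because)
Total word trigrams: 10 - 2 = 8

8


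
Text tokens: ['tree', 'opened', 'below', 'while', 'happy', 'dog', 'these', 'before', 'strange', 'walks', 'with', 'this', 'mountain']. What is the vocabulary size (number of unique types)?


Listing all tokens and tracking unique types:
  Token 1: 'tree' -> NEW (unique so far: 1)
  Token 2: 'opened' -> NEW (unique so far: 2)
  Token 3: 'below' -> NEW (unique so far: 3)
  Token 4: 'while' -> NEW (unique so far: 4)
  Token 5: 'happy' -> NEW (unique so far: 5)
  Token 6: 'dog' -> NEW (unique so far: 6)
  Token 7: 'these' -> NEW (unique so far: 7)
  Token 8: 'before' -> NEW (unique so far: 8)
  Token 9: 'strange' -> NEW (unique so far: 9)
  Token 10: 'walks' -> NEW (unique so far: 10)
  Token 11: 'with' -> NEW (unique so far: 11)
  Token 12: 'this' -> NEW (unique so far: 12)
  Token 13: 'mountain' -> NEW (unique so far: 13)
Unique types: ('before', 'below', 'dog', 'happy', 'mountain', 'opened', 'strange', 'these', 'this', 'tree', 'walks', 'while', 'with')
Vocabulary size: 13

13


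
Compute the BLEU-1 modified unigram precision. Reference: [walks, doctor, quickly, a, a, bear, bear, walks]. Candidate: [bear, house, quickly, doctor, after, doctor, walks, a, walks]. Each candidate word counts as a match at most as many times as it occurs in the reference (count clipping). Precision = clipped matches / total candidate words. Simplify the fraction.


Reference word counts: {'a': 2, 'bear': 2, 'doctor': 1, 'quickly': 1, 'walks': 2}
Checking each candidate word (with clipping):
  'bear' -> in reference (ref count 2, used 1/2) -> match (matches: 1)
  'house' -> not in reference -> no match (matches: 1)
  'quickly' -> in reference (ref count 1, used 1/1) -> match (matches: 2)
  'doctor' -> in reference (ref count 1, used 1/1) -> match (matches: 3)
  'after' -> not in reference -> no match (matches: 3)
  'doctor' -> ref count 1 already used up (1/1) -> clipped, no match (matches: 3)
  'walks' -> in reference (ref count 2, used 1/2) -> match (matches: 4)
  'a' -> in reference (ref count 2, used 1/2) -> match (matches: 5)
  'walks' -> in reference (ref count 2, used 2/2) -> match (matches: 6)
Clipped matches: 6, Candidate length: 9
Precision = 6/9 = 2/3

2/3


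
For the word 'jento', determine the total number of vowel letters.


Scanning each character of 'jento':
  Position 1: 'j' -> consonant (running count: 0)
  Position 2: 'e' -> vowel (running count: 1)
  Position 3: 'n' -> consonant (running count: 1)
  Position 4: 't' -> consonant (running count: 1)
  Position 5: 'o' -> vowel (running count: 2)
Total vowels: 2

2


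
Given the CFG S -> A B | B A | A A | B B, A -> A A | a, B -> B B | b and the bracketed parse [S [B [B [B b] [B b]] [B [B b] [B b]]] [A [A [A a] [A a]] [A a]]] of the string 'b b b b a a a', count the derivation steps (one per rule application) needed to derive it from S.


Every bracketed nonterminal node [X ...] in the tree is produced by exactly one rule application.
Reading the tree off as a leftmost derivation:
  Step 1: S  =>  B A   (applied S -> B A)
  Step 2: B A  =>  B B A   (applied B -> B B)
  Step 3: B B A  =>  B B B A   (applied B -> B B)
  Step 4: B B B A  =>  b B B A   (applied B -> b)
  Step 5: b B B A  =>  b b B A   (applied B -> b)
  Step 6: b b B A  =>  b b B B A   (applied B -> B B)
  Step 7: b b B B A  =>  b b b B A   (applied B -> b)
  Step 8: b b b B A  =>  b b b b A   (applied B -> b)
  Step 9: b b b b A  =>  b b b b A A   (applied A -> A A)
  Step 10: b b b b A A  =>  b b b b A A A   (applied A -> A A)
  Step 11: b b b b A A A  =>  b b b b a A A   (applied A -> a)
  Step 12: b b b b a A A  =>  b b b b a a A   (applied A -> a)
  Step 13: b b b b a a A  =>  b b b b a a a   (applied A -> a)
Final yield: b b b b a a a
Total rewrite steps: 13

13


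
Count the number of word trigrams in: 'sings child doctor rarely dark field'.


Word trigrams from [6] words:
  Trigram 1: (sings child doctor)
  Trigram 2: (child doctor rarely)
  Trigram 3: (doctor rarely dark)
  Trigram 4: (rarely dark field)
Total word trigrams: 6 - 2 = 4

4


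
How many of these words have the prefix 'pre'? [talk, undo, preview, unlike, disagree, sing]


Checking each word for prefix 'pre':
  'talk' -> no (count: 0)
  'undo' -> no (count: 0)
  'preview' -> YES, starts with 'pre' (count: 1)
  'unlike' -> no (count: 1)
  'disagree' -> no (count: 1)
  'sing' -> no (count: 1)
Total with prefix 'pre': 1

1


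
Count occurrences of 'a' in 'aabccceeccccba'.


Scanning 'aabccceeccccba' for 'a':
  Position 0: 'a' -> MATCH (count: 1)
  Position 1: 'a' -> MATCH (count: 2)
  Position 13: 'a' -> MATCH (count: 3)
Total occurrences of 'a': 3

3


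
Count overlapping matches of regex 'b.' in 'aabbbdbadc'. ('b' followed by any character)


Pattern: b. means 'b' followed by any character.
Scanning 'aabbbdbadc' position-by-position:
  Pos 0: window 'aa' -> no
  Pos 1: window 'ab' -> no
  Pos 2: window 'bb' -> MATCH
  Pos 3: window 'bb' -> MATCH
  Pos 4: window 'bd' -> MATCH
  Pos 5: window 'db' -> no
  Pos 6: window 'ba' -> MATCH
  Pos 7: window 'ad' -> no
  Pos 8: window 'dc' -> no
  Pos 9: window 'c' -> no
Total matches: 4

4


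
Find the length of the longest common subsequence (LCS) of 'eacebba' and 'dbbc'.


DP table for LCS of 'eacebba' and 'dbbc':
       d  b  b  c
    0  0  0  0  0
  e 0  0  0  0  0
  a 0  0  0  0  0
  c 0  0  0  0  1
  e 0  0  0  0  1
  b 0  0  1  1  1
  b 0  0  1  2  2
  a 0  0  1  2  2
LCS: 'bb'
LCS length = 2

2


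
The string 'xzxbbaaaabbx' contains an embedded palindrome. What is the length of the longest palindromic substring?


Scanning 'xzxbbaaaabbx' for palindromic substrings.
Substring at positions 2-11: 'xbbaaaabbx'.
Check: reverse('xbbaaaabbx') = 'xbbaaaabbx' -> palindrome confirmed.
Neighbouring characters ('z' / '-') break symmetry, so it cannot extend further.
No longer palindromic substring exists; longest length = 10

10


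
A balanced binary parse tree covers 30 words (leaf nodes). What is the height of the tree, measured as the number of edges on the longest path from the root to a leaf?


In a balanced binary tree with n leaves the deepest leaf is ceil(log2(n)) edges below the root.
log2(30) = 4.9069
ceil(4.9069) = 5
height (edges) = 5

5


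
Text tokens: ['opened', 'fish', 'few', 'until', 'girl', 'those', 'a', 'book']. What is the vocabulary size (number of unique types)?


Listing all tokens and tracking unique types:
  Token 1: 'opened' -> NEW (unique so far: 1)
  Token 2: 'fish' -> NEW (unique so far: 2)
  Token 3: 'few' -> NEW (unique so far: 3)
  Token 4: 'until' -> NEW (unique so far: 4)
  Token 5: 'girl' -> NEW (unique so far: 5)
  Token 6: 'those' -> NEW (unique so far: 6)
  Token 7: 'a' -> NEW (unique so far: 7)
  Token 8: 'book' -> NEW (unique so far: 8)
Unique types: ('a', 'book', 'few', 'fish', 'girl', 'opened', 'those', 'until')
Vocabulary size: 8

8


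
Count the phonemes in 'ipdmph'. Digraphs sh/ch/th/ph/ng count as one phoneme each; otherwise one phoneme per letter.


Parsing 'ipdmph' greedily, digraphs first:
  'i' -> vowel phoneme (phonemes so far: 1)
  'p' -> consonant phoneme (phonemes so far: 2)
  'd' -> consonant phoneme (phonemes so far: 3)
  'm' -> consonant phoneme (phonemes so far: 4)
  'ph' -> digraph (1 consonant phoneme) (phonemes so far: 5)
Total phonemes: 5

5


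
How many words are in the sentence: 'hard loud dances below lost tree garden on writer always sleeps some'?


Counting words by splitting on spaces:
  Word 1: 'hard'
  Word 2: 'loud'
  Word 3: 'dances'
  Word 4: 'below'
  Word 5: 'lost'
  Word 6: 'tree'
  Word 7: 'garden'
  Word 8: 'on'
  Word 9: 'writer'
  Word 10: 'always'
  Word 11: 'sleeps'
  Word 12: 'some'
Total words: 12

12


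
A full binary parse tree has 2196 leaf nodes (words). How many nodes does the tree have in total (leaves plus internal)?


Leaf nodes (terminals): 2196
Internal nodes = n - 1 = 2196 - 1 = 2195
Total = leaves + internal = 2196 + 2195 = 4391

4391


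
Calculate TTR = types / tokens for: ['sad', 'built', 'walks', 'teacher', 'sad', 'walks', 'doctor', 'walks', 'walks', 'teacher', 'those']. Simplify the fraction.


Tokens: 11
Unique types: ('built', 'doctor', 'sad', 'teacher', 'those', 'walks') = 6
TTR = 6/11
Already in lowest terms.

6/11


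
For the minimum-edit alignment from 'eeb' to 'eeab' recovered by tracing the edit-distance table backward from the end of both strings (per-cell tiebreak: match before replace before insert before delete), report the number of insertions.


Edit distance = 1. Backtracking from cell (3, 4) with preference match > replace > insert > delete,
then listing the resulting alignment 'eeb' -> 'eeab' left to right:
  Step 1: keep 'e'
  Step 2: keep 'e'
  Step 3: insert 'a' [insertion #1]
  Step 4: keep 'b'
Total insertions: 1

1


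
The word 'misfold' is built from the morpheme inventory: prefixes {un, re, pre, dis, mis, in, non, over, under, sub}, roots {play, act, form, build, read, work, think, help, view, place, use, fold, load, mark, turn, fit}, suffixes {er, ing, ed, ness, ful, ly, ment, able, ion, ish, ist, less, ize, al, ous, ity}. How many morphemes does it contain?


Segmenting 'misfold' against the inventory:
  'mis' -> prefix (morpheme 1)
  'fold' -> root (morpheme 2)
Total morphemes: 2

2


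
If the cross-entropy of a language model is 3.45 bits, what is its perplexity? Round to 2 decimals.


Perplexity formula: PP = 2^H
H = 3.45
PP = 2^3.45
Decompose: 2^3.45 = 2^3 * 2^0.45
2^3 = 8, 2^0.45 ~ 1.3660403
PP ~ 8 * 1.3660403 = 10.9283224
Rounded to 2 decimals: 10.93

10.93


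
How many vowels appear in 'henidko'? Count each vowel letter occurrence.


Scanning each character of 'henidko':
  Position 1: 'h' -> consonant (running count: 0)
  Position 2: 'e' -> vowel (running count: 1)
  Position 3: 'n' -> consonant (running count: 1)
  Position 4: 'i' -> vowel (running count: 2)
  Position 5: 'd' -> consonant (running count: 2)
  Position 6: 'k' -> consonant (running count: 2)
  Position 7: 'o' -> vowel (running count: 3)
Total vowels: 3

3


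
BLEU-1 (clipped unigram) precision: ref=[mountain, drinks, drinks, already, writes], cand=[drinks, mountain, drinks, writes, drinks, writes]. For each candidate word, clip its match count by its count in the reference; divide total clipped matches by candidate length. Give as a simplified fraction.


Reference word counts: {'already': 1, 'drinks': 2, 'mountain': 1, 'writes': 1}
Checking each candidate word (with clipping):
  'drinks' -> in reference (ref count 2, used 1/2) -> match (matches: 1)
  'mountain' -> in reference (ref count 1, used 1/1) -> match (matches: 2)
  'drinks' -> in reference (ref count 2, used 2/2) -> match (matches: 3)
  'writes' -> in reference (ref count 1, used 1/1) -> match (matches: 4)
  'drinks' -> ref count 2 already used up (2/2) -> clipped, no match (matches: 4)
  'writes' -> ref count 1 already used up (1/1) -> clipped, no match (matches: 4)
Clipped matches: 4, Candidate length: 6
Precision = 4/6 = 2/3

2/3


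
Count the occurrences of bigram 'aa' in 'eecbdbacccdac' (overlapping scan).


Scanning 'eecbdbacccdac' for bigram 'aa':
  Position 0: 'ee' -> no
  Position 1: 'ec' -> no
  Position 2: 'cb' -> no
  Position 3: 'bd' -> no
  Position 4: 'db' -> no
  Position 5: 'ba' -> no
  Position 6: 'ac' -> no
  Position 7: 'cc' -> no
  Position 8: 'cc' -> no
  Position 9: 'cd' -> no
  Position 10: 'da' -> no
  Position 11: 'ac' -> no
Total matches: 0

0


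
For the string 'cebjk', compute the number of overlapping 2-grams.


String 'cebjk' has length L = 5.
Number of overlapping n-grams = L - n + 1
Substituting: 5 - 2 + 1 = 4

4


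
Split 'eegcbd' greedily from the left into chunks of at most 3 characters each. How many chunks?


'eegcbd' has 6 characters.
Chunking with max size 3:
  Chunk 1: 'eeg' (positions 0-2)
  Chunk 2: 'cbd' (positions 3-5)
Total chunks: ceil(6 / 3) = 2

2


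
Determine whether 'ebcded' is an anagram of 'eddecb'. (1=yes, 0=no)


Sort characters of 'ebcded': 'bcddee'
Sort characters of 'eddecb': 'bcddee'
Sorted forms match -> they ARE anagrams
Result: 1

1


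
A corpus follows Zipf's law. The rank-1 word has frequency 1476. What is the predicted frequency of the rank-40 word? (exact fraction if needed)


Zipf's law: freq(rank) = f1 / rank
f1 = 1476, rank = 40
freq = 1476 / 40
GCD(1476, 40) = 4
Simplified: 369/10

369/10


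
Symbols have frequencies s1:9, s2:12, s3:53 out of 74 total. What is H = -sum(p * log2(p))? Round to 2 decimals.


Computing entropy H = -sum(p_i * log2(p_i)):
  s1: p = 9/74 = 0.1216, -p*log2(p) = 0.3697
  s2: p = 12/74 = 0.1622, -p*log2(p) = 0.4256
  s3: p = 53/74 = 0.7162, -p*log2(p) = 0.3449
H = sum of terms = 1.1402
Rounded to 2 decimals: 1.14

1.14


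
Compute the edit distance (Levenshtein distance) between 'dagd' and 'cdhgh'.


Building DP table for s1='dagd' (len 4) and s2='cdhgh' (len 5):
       c  d  h  g  h
    0  1  2  3  4  5
  d 1  1  1  2  3  4
  a 2  2  2  2  3  4
  g 3  3  3  3  2  3
  d 4  4  3  4  3  3
Edit distance = dp[4][5] = 3

3


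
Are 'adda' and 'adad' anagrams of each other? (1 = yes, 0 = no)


Sort characters of 'adda': 'aadd'
Sort characters of 'adad': 'aadd'
Sorted forms match -> they ARE anagrams
Result: 1

1


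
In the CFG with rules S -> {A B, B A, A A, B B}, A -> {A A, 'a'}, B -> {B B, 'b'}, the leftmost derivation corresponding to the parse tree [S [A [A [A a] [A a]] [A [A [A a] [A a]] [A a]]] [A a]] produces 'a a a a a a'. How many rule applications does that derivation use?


Every bracketed nonterminal node [X ...] in the tree is produced by exactly one rule application.
Reading the tree off as a leftmost derivation:
  Step 1: S  =>  A A   (applied S -> A A)
  Step 2: A A  =>  A A A   (applied A -> A A)
  Step 3: A A A  =>  A A A A   (applied A -> A A)
  Step 4: A A A A  =>  a A A A   (applied A -> a)
  Step 5: a A A A  =>  a a A A   (applied A -> a)
  Step 6: a a A A  =>  a a A A A   (applied A -> A A)
  Step 7: a a A A A  =>  a a A A A A   (applied A -> A A)
  Step 8: a a A A A A  =>  a a a A A A   (applied A -> a)
  Step 9: a a a A A A  =>  a a a a A A   (applied A -> a)
  Step 10: a a a a A A  =>  a a a a a A   (applied A -> a)
  Step 11: a a a a a A  =>  a a a a a a   (applied A -> a)
Final yield: a a a a a a
Total rewrite steps: 11

11


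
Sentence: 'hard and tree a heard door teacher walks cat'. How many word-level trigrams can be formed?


Word trigrams from [9] words:
  Trigram 1: (hard and tree)
  Trigram 2: (and tree a)
  Trigram 3: (tree a heard)
  Trigram 4: (a heard door)
  Trigram 5: (heard door teacher)
  Trigram 6: (door teacher walks)
  Trigram 7: (teacher walks cat)
Total word trigrams: 9 - 2 = 7

7


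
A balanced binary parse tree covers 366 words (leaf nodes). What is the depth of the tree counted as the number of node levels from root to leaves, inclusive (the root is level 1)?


In a balanced binary tree with n leaves the deepest leaf is ceil(log2(n)) edges below the root,
so counting node levels inclusive of root and leaves gives ceil(log2(n)) + 1 levels.
log2(366) = 8.5157
ceil(8.5157) = 9
levels = 9 + 1 = 10

10


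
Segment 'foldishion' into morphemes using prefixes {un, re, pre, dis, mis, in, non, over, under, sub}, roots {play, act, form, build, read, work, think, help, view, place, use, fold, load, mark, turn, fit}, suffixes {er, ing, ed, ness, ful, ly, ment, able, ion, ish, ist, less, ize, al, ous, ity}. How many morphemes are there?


Segmenting 'foldishion' against the inventory:
  'fold' -> root (morpheme 1)
  'ish' -> suffix (morpheme 2)
  'ion' -> suffix (morpheme 3)
Total morphemes: 3

3


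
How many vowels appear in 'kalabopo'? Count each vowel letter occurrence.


Scanning each character of 'kalabopo':
  Position 1: 'k' -> consonant (running count: 0)
  Position 2: 'a' -> vowel (running count: 1)
  Position 3: 'l' -> consonant (running count: 1)
  Position 4: 'a' -> vowel (running count: 2)
  Position 5: 'b' -> consonant (running count: 2)
  Position 6: 'o' -> vowel (running count: 3)
  Position 7: 'p' -> consonant (running count: 3)
  Position 8: 'o' -> vowel (running count: 4)
Total vowels: 4

4


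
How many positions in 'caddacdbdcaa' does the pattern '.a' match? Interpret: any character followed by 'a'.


Pattern: .a means any character followed by 'a'.
Scanning 'caddacdbdcaa' position-by-position:
  Pos 0: window 'ca' -> MATCH
  Pos 1: window 'ad' -> no
  Pos 2: window 'dd' -> no
  Pos 3: window 'da' -> MATCH
  Pos 4: window 'ac' -> no
  Pos 5: window 'cd' -> no
  Pos 6: window 'db' -> no
  Pos 7: window 'bd' -> no
  Pos 8: window 'dc' -> no
  Pos 9: window 'ca' -> MATCH
  Pos 10: window 'aa' -> MATCH
  Pos 11: window 'a' -> no
Total matches: 4

4


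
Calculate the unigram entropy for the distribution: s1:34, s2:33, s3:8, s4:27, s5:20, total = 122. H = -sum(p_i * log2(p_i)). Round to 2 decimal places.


Computing entropy H = -sum(p_i * log2(p_i)):
  s1: p = 34/122 = 0.2787, -p*log2(p) = 0.5137
  s2: p = 33/122 = 0.2705, -p*log2(p) = 0.5102
  s3: p = 8/122 = 0.0656, -p*log2(p) = 0.2578
  s4: p = 27/122 = 0.2213, -p*log2(p) = 0.4815
  s5: p = 20/122 = 0.1639, -p*log2(p) = 0.4277
H = sum of terms = 2.1909
Rounded to 2 decimals: 2.19

2.19


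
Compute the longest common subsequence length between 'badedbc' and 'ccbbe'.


DP table for LCS of 'badedbc' and 'ccbbe':
       c  c  b  b  e
    0  0  0  0  0  0
  b 0  0  0  1  1  1
  a 0  0  0  1  1  1
  d 0  0  0  1  1  1
  e 0  0  0  1  1  2
  d 0  0  0  1  1  2
  b 0  0  0  1  2  2
  c 0  1  1  1  2  2
LCS: 'be'
LCS length = 2

2


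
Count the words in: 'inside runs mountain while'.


Counting words by splitting on spaces:
  Word 1: 'inside'
  Word 2: 'runs'
  Word 3: 'mountain'
  Word 4: 'while'
Total words: 4

4


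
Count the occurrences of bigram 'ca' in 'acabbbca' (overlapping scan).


Scanning 'acabbbca' for bigram 'ca':
  Position 0: 'ac' -> no
  Position 1: 'ca' -> MATCH
  Position 2: 'ab' -> no
  Position 3: 'bb' -> no
  Position 4: 'bb' -> no
  Position 5: 'bc' -> no
  Position 6: 'ca' -> MATCH
Total matches: 2

2


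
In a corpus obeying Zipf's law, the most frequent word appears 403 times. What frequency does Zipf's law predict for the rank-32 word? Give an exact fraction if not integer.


Zipf's law: freq(rank) = f1 / rank
f1 = 403, rank = 32
freq = 403 / 32
GCD(403, 32) = 1
Simplified: 403/32

403/32


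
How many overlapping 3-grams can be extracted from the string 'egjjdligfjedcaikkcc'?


String 'egjjdligfjedcaikkcc' has length L = 19.
Number of overlapping n-grams = L - n + 1
Substituting: 19 - 3 + 1 = 17

17


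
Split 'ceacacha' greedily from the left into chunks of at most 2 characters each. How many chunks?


'ceacacha' has 8 characters.
Chunking with max size 2:
  Chunk 1: 'ce' (positions 0-1)
  Chunk 2: 'ac' (positions 2-3)
  Chunk 3: 'ac' (positions 4-5)
  Chunk 4: 'ha' (positions 6-7)
Total chunks: ceil(8 / 2) = 4

4


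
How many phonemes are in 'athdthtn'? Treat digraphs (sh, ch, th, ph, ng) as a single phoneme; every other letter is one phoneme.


Parsing 'athdthtn' greedily, digraphs first:
  'a' -> vowel phoneme (phonemes so far: 1)
  'th' -> digraph (1 consonant phoneme) (phonemes so far: 2)
  'd' -> consonant phoneme (phonemes so far: 3)
  'th' -> digraph (1 consonant phoneme) (phonemes so far: 4)
  't' -> consonant phoneme (phonemes so far: 5)
  'n' -> consonant phoneme (phonemes so far: 6)
Total phonemes: 6

6


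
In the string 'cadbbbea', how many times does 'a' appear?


Scanning 'cadbbbea' for 'a':
  Position 1: 'a' -> MATCH (count: 1)
  Position 7: 'a' -> MATCH (count: 2)
Total occurrences of 'a': 2

2


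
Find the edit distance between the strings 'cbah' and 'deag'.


Building DP table for s1='cbah' (len 4) and s2='deag' (len 4):
       d  e  a  g
    0  1  2  3  4
  c 1  1  2  3  4
  b 2  2  2  3  4
  a 3  3  3  2  3
  h 4  4  4  3  3
Edit distance = dp[4][4] = 3

3


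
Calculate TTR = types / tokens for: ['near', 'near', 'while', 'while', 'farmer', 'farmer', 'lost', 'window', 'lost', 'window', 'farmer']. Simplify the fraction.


Tokens: 11
Unique types: ('farmer', 'lost', 'near', 'while', 'window') = 5
TTR = 5/11
Already in lowest terms.

5/11


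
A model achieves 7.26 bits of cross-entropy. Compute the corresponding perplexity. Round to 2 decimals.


Perplexity formula: PP = 2^H
H = 7.26
PP = 2^7.26
Decompose: 2^7.26 = 2^7 * 2^0.26
2^7 = 128, 2^0.26 ~ 1.1974787
PP ~ 128 * 1.1974787 = 153.2772736
Rounded to 2 decimals: 153.28

153.28


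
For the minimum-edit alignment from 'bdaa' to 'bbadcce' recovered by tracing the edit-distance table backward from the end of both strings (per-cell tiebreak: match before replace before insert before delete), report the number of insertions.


Edit distance = 5. Backtracking from cell (4, 7) with preference match > replace > insert > delete,
then listing the resulting alignment 'bdaa' -> 'bbadcce' left to right:
  Step 1: insert 'b' [insertion #1]
  Step 2: keep 'b'
  Step 3: insert 'a' [insertion #2]
  Step 4: keep 'd'
  Step 5: insert 'c' [insertion #3]
  Step 6: replace a->c
  Step 7: replace a->e
Total insertions: 3

3


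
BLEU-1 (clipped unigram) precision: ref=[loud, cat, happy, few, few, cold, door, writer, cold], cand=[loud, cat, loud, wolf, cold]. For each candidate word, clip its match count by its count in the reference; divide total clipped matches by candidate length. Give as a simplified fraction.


Reference word counts: {'cat': 1, 'cold': 2, 'door': 1, 'few': 2, 'happy': 1, 'loud': 1, 'writer': 1}
Checking each candidate word (with clipping):
  'loud' -> in reference (ref count 1, used 1/1) -> match (matches: 1)
  'cat' -> in reference (ref count 1, used 1/1) -> match (matches: 2)
  'loud' -> ref count 1 already used up (1/1) -> clipped, no match (matches: 2)
  'wolf' -> not in reference -> no match (matches: 2)
  'cold' -> in reference (ref count 2, used 1/2) -> match (matches: 3)
Clipped matches: 3, Candidate length: 5
Precision = 3/5

3/5


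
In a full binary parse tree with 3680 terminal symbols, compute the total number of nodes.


Leaf nodes (terminals): 3680
Internal nodes = n - 1 = 3680 - 1 = 3679
Total = leaves + internal = 3680 + 3679 = 7359

7359


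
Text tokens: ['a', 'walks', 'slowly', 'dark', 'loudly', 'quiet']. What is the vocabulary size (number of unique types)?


Listing all tokens and tracking unique types:
  Token 1: 'a' -> NEW (unique so far: 1)
  Token 2: 'walks' -> NEW (unique so far: 2)
  Token 3: 'slowly' -> NEW (unique so far: 3)
  Token 4: 'dark' -> NEW (unique so far: 4)
  Token 5: 'loudly' -> NEW (unique so far: 5)
  Token 6: 'quiet' -> NEW (unique so far: 6)
Unique types: ('a', 'dark', 'loudly', 'quiet', 'slowly', 'walks')
Vocabulary size: 6

6


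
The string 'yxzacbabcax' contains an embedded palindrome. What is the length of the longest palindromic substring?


Scanning 'yxzacbabcax' for palindromic substrings.
Substring at positions 3-9: 'acbabca'.
Check: reverse('acbabca') = 'acbabca' -> palindrome confirmed.
Neighbouring characters ('z' / 'x') break symmetry, so it cannot extend further.
No longer palindromic substring exists; longest length = 7

7


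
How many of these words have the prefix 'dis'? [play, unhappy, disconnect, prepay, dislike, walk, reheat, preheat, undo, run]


Checking each word for prefix 'dis':
  'play' -> no (count: 0)
  'unhappy' -> no (count: 0)
  'disconnect' -> YES, starts with 'dis' (count: 1)
  'prepay' -> no (count: 1)
  'dislike' -> YES, starts with 'dis' (count: 2)
  'walk' -> no (count: 2)
  'reheat' -> no (count: 2)
  'preheat' -> no (count: 2)
  'undo' -> no (count: 2)
  'run' -> no (count: 2)
Total with prefix 'dis': 2

2


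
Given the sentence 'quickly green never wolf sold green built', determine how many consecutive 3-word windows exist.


Word trigrams from [7] words:
  Trigram 1: (quickly green never)
  Trigram 2: (green never wolf)
  Trigram 3: (never wolf sold)
  Trigram 4: (wolf sold green)
  Trigram 5: (sold green built)
Total word trigrams: 7 - 2 = 5

5


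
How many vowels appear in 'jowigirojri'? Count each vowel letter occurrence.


Scanning each character of 'jowigirojri':
  Position 1: 'j' -> consonant (running count: 0)
  Position 2: 'o' -> vowel (running count: 1)
  Position 3: 'w' -> consonant (running count: 1)
  Position 4: 'i' -> vowel (running count: 2)
  Position 5: 'g' -> consonant (running count: 2)
  Position 6: 'i' -> vowel (running count: 3)
  Position 7: 'r' -> consonant (running count: 3)
  Position 8: 'o' -> vowel (running count: 4)
  Position 9: 'j' -> consonant (running count: 4)
  Position 10: 'r' -> consonant (running count: 4)
  Position 11: 'i' -> vowel (running count: 5)
Total vowels: 5

5


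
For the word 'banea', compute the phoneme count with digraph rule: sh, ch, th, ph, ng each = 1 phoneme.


Parsing 'banea' greedily, digraphs first:
  'b' -> consonant phoneme (phonemes so far: 1)
  'a' -> vowel phoneme (phonemes so far: 2)
  'n' -> consonant phoneme (phonemes so far: 3)
  'e' -> vowel phoneme (phonemes so far: 4)
  'a' -> vowel phoneme (phonemes so far: 5)
Total phonemes: 5

5


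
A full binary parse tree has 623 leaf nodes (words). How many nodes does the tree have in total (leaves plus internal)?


Leaf nodes (terminals): 623
Internal nodes = n - 1 = 623 - 1 = 622
Total = leaves + internal = 623 + 622 = 1245

1245


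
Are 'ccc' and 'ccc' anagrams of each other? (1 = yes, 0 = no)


Sort characters of 'ccc': 'ccc'
Sort characters of 'ccc': 'ccc'
Sorted forms match -> they ARE anagrams
Result: 1

1


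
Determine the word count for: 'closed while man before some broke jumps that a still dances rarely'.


Counting words by splitting on spaces:
  Word 1: 'closed'
  Word 2: 'while'
  Word 3: 'man'
  Word 4: 'before'
  Word 5: 'some'
  Word 6: 'broke'
  Word 7: 'jumps'
  Word 8: 'that'
  Word 9: 'a'
  Word 10: 'still'
  Word 11: 'dances'
  Word 12: 'rarely'
Total words: 12

12


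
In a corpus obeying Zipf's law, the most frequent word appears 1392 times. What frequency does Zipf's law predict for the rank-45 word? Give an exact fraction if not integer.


Zipf's law: freq(rank) = f1 / rank
f1 = 1392, rank = 45
freq = 1392 / 45
GCD(1392, 45) = 3
Simplified: 464/15

464/15


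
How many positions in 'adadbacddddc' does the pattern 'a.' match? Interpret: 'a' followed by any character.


Pattern: a. means 'a' followed by any character.
Scanning 'adadbacddddc' position-by-position:
  Pos 0: window 'ad' -> MATCH
  Pos 1: window 'da' -> no
  Pos 2: window 'ad' -> MATCH
  Pos 3: window 'db' -> no
  Pos 4: window 'ba' -> no
  Pos 5: window 'ac' -> MATCH
  Pos 6: window 'cd' -> no
  Pos 7: window 'dd' -> no
  Pos 8: window 'dd' -> no
  Pos 9: window 'dd' -> no
  Pos 10: window 'dc' -> no
  Pos 11: window 'c' -> no
Total matches: 3

3


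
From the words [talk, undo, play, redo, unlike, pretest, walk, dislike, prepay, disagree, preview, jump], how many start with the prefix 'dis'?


Checking each word for prefix 'dis':
  'talk' -> no (count: 0)
  'undo' -> no (count: 0)
  'play' -> no (count: 0)
  'redo' -> no (count: 0)
  'unlike' -> no (count: 0)
  'pretest' -> no (count: 0)
  'walk' -> no (count: 0)
  'dislike' -> YES, starts with 'dis' (count: 1)
  'prepay' -> no (count: 1)
  'disagree' -> YES, starts with 'dis' (count: 2)
  'preview' -> no (count: 2)
  'jump' -> no (count: 2)
Total with prefix 'dis': 2

2


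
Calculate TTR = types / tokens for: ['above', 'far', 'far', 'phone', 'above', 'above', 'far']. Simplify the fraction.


Tokens: 7
Unique types: ('above', 'far', 'phone') = 3
TTR = 3/7
Already in lowest terms.

3/7


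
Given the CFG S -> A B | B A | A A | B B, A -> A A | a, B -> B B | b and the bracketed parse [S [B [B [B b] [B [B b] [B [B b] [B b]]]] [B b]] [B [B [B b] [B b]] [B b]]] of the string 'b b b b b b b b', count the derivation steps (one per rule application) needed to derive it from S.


Every bracketed nonterminal node [X ...] in the tree is produced by exactly one rule application.
Reading the tree off as a leftmost derivation:
  Step 1: S  =>  B B   (applied S -> B B)
  Step 2: B B  =>  B B B   (applied B -> B B)
  Step 3: B B B  =>  B B B B   (applied B -> B B)
  Step 4: B B B B  =>  b B B B   (applied B -> b)
  Step 5: b B B B  =>  b B B B B   (applied B -> B B)
  Step 6: b B B B B  =>  b b B B B   (applied B -> b)
  Step 7: b b B B B  =>  b b B B B B   (applied B -> B B)
  Step 8: b b B B B B  =>  b b b B B B   (applied B -> b)
  Step 9: b b b B B B  =>  b b b b B B   (applied B -> b)
  Step 10: b b b b B B  =>  b b b b b B   (applied B -> b)
  Step 11: b b b b b B  =>  b b b b b B B   (applied B -> B B)
  Step 12: b b b b b B B  =>  b b b b b B B B   (applied B -> B B)
  Step 13: b b b b b B B B  =>  b b b b b b B B   (applied B -> b)
  Step 14: b b b b b b B B  =>  b b b b b b b B   (applied B -> b)
  Step 15: b b b b b b b B  =>  b b b b b b b b   (applied B -> b)
Final yield: b b b b b b b b
Total rewrite steps: 15

15


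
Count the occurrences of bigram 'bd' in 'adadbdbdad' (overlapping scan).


Scanning 'adadbdbdad' for bigram 'bd':
  Position 0: 'ad' -> no
  Position 1: 'da' -> no
  Position 2: 'ad' -> no
  Position 3: 'db' -> no
  Position 4: 'bd' -> MATCH
  Position 5: 'db' -> no
  Position 6: 'bd' -> MATCH
  Position 7: 'da' -> no
  Position 8: 'ad' -> no
Total matches: 2

2


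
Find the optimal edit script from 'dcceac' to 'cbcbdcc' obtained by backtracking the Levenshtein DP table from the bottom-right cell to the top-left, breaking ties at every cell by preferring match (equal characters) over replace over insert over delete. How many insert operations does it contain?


Edit distance = 5. Backtracking from cell (6, 7) with preference match > replace > insert > delete,
then listing the resulting alignment 'dcceac' -> 'cbcbdcc' left to right:
  Step 1: insert 'c' [insertion #1]
  Step 2: replace d->b
  Step 3: keep 'c'
  Step 4: replace c->b
  Step 5: replace e->d
  Step 6: replace a->c
  Step 7: keep 'c'
Total insertions: 1

1


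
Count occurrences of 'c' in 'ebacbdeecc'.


Scanning 'ebacbdeecc' for 'c':
  Position 3: 'c' -> MATCH (count: 1)
  Position 8: 'c' -> MATCH (count: 2)
  Position 9: 'c' -> MATCH (count: 3)
Total occurrences of 'c': 3

3


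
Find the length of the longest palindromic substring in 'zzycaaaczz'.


Scanning 'zzycaaaczz' for palindromic substrings.
Substring at positions 3-7: 'caaac'.
Check: reverse('caaac') = 'caaac' -> palindrome confirmed.
Neighbouring characters ('y' / 'z') break symmetry, so it cannot extend further.
No longer palindromic substring exists; longest length = 5

5


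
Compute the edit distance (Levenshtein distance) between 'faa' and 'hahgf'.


Building DP table for s1='faa' (len 3) and s2='hahgf' (len 5):
       h  a  h  g  f
    0  1  2  3  4  5
  f 1  1  2  3  4  4
  a 2  2  1  2  3  4
  a 3  3  2  2  3  4
Edit distance = dp[3][5] = 4

4


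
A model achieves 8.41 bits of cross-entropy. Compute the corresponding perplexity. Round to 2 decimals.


Perplexity formula: PP = 2^H
H = 8.41
PP = 2^8.41
Decompose: 2^8.41 = 2^8 * 2^0.41
2^8 = 256, 2^0.41 ~ 1.3286858
PP ~ 256 * 1.3286858 = 340.1435648
Rounded to 2 decimals: 340.14

340.14


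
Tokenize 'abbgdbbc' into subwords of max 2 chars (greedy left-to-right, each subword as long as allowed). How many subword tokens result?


'abbgdbbc' has 8 characters.
Chunking with max size 2:
  Chunk 1: 'ab' (positions 0-1)
  Chunk 2: 'bg' (positions 2-3)
  Chunk 3: 'db' (positions 4-5)
  Chunk 4: 'bc' (positions 6-7)
Total chunks: ceil(8 / 2) = 4

4
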